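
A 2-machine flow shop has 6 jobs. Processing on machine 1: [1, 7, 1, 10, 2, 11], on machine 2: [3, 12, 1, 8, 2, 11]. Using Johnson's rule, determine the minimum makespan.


Apply Johnson's rule:
  Group 1 (a <= b): [(1, 1, 3), (3, 1, 1), (5, 2, 2), (2, 7, 12), (6, 11, 11)]
  Group 2 (a > b): [(4, 10, 8)]
Optimal job order: [1, 3, 5, 2, 6, 4]
Schedule:
  Job 1: M1 done at 1, M2 done at 4
  Job 3: M1 done at 2, M2 done at 5
  Job 5: M1 done at 4, M2 done at 7
  Job 2: M1 done at 11, M2 done at 23
  Job 6: M1 done at 22, M2 done at 34
  Job 4: M1 done at 32, M2 done at 42
Makespan = 42

42


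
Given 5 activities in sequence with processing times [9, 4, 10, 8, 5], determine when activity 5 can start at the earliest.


Activity 5 starts after activities 1 through 4 complete.
Predecessor durations: [9, 4, 10, 8]
ES = 9 + 4 + 10 + 8 = 31

31


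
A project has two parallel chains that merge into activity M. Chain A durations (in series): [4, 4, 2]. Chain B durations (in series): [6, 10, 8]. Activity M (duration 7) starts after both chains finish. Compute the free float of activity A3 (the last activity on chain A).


ES(A3) = sum of predecessors on chain A = 8
EF(A3) = ES + duration = 8 + 2 = 10
Successor of A3 is M. ES(M) = max(sum(A), sum(B)) = max(10, 24) = 24
Free float = ES(successor) - EF(current) = 24 - 10 = 14

14


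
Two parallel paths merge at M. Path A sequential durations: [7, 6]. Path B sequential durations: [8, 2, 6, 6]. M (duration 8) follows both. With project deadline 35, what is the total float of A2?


Forward pass: ES(A2) = sum of predecessors on chain A = 7
EF = ES + duration = 7 + 6 = 13
Backward pass: LF(M) = deadline = 35; LS(M) = 35 - 8 = 27
LF(A2) = LS(M) - sum(successors on chain A) = 27 - 0 = 27
LS = LF - duration = 27 - 6 = 21
Total float = LS - ES = 21 - 7 = 14

14


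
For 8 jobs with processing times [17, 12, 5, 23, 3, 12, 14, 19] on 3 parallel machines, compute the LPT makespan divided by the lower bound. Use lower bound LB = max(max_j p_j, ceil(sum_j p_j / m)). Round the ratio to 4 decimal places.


LPT order: [23, 19, 17, 14, 12, 12, 5, 3]
Machine loads after assignment: [35, 36, 34]
LPT makespan = 36
Lower bound = max(max_job, ceil(total/3)) = max(23, 35) = 35
Ratio = 36 / 35 = 1.0286

1.0286


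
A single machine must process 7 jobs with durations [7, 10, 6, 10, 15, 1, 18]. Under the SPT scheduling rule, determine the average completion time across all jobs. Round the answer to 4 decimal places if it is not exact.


Sort jobs by processing time (SPT order): [1, 6, 7, 10, 10, 15, 18]
Compute completion times sequentially:
  Job 1: processing = 1, completes at 1
  Job 2: processing = 6, completes at 7
  Job 3: processing = 7, completes at 14
  Job 4: processing = 10, completes at 24
  Job 5: processing = 10, completes at 34
  Job 6: processing = 15, completes at 49
  Job 7: processing = 18, completes at 67
Sum of completion times = 196
Average completion time = 196/7 = 28.0

28.0


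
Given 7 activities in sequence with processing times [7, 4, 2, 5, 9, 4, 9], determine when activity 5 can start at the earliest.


Activity 5 starts after activities 1 through 4 complete.
Predecessor durations: [7, 4, 2, 5]
ES = 7 + 4 + 2 + 5 = 18

18


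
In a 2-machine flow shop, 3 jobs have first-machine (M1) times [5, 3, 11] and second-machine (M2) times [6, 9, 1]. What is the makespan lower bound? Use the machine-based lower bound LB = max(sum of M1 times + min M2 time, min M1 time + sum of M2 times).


LB1 = sum(M1 times) + min(M2 times) = 19 + 1 = 20
LB2 = min(M1 times) + sum(M2 times) = 3 + 16 = 19
Lower bound = max(LB1, LB2) = max(20, 19) = 20

20


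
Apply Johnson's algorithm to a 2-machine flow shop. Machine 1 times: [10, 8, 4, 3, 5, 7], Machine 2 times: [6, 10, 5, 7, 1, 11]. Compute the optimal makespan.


Apply Johnson's rule:
  Group 1 (a <= b): [(4, 3, 7), (3, 4, 5), (6, 7, 11), (2, 8, 10)]
  Group 2 (a > b): [(1, 10, 6), (5, 5, 1)]
Optimal job order: [4, 3, 6, 2, 1, 5]
Schedule:
  Job 4: M1 done at 3, M2 done at 10
  Job 3: M1 done at 7, M2 done at 15
  Job 6: M1 done at 14, M2 done at 26
  Job 2: M1 done at 22, M2 done at 36
  Job 1: M1 done at 32, M2 done at 42
  Job 5: M1 done at 37, M2 done at 43
Makespan = 43

43


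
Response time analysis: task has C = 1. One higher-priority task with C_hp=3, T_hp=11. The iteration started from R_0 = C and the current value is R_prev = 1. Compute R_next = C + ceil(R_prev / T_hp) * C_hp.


R_next = C + ceil(R_prev / T_hp) * C_hp
ceil(1 / 11) = ceil(0.0909) = 1
Interference = 1 * 3 = 3
R_next = 1 + 3 = 4

4


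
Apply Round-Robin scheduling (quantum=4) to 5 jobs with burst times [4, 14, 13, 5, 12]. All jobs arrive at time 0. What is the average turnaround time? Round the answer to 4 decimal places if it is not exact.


Time quantum = 4
Execution trace:
  J1 runs 4 units, time = 4
  J2 runs 4 units, time = 8
  J3 runs 4 units, time = 12
  J4 runs 4 units, time = 16
  J5 runs 4 units, time = 20
  J2 runs 4 units, time = 24
  J3 runs 4 units, time = 28
  J4 runs 1 units, time = 29
  J5 runs 4 units, time = 33
  J2 runs 4 units, time = 37
  J3 runs 4 units, time = 41
  J5 runs 4 units, time = 45
  J2 runs 2 units, time = 47
  J3 runs 1 units, time = 48
Finish times: [4, 47, 48, 29, 45]
Average turnaround = 173/5 = 34.6

34.6


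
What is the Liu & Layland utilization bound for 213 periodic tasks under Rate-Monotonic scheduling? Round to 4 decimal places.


Compute 2^(1/213) = 1.0032595128
Subtract 1: 1.0032595128 - 1 = 0.0032595128
Multiply by n: 213 * 0.0032595128 = 0.6942762264
Round to 4 dp: 0.6943

0.6943


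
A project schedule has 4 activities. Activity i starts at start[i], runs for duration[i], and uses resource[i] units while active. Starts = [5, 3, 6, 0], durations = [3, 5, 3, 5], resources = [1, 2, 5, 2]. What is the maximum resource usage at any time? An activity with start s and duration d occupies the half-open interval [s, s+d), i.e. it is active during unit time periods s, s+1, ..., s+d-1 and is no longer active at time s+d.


Each activity i is active on [start_i, start_i + duration_i).
Compute total resource usage per time slot:
  t=0: active resources = [2], total = 2
  t=1: active resources = [2], total = 2
  t=2: active resources = [2], total = 2
  t=3: active resources = [2, 2], total = 4
  t=4: active resources = [2, 2], total = 4
  t=5: active resources = [1, 2], total = 3
  t=6: active resources = [1, 2, 5], total = 8
  t=7: active resources = [1, 2, 5], total = 8
  t=8: active resources = [5], total = 5
Peak resource demand = 8

8


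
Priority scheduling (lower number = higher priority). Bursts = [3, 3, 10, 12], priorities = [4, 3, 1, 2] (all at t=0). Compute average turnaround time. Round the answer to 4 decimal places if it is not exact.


Sort by priority (ascending = highest first):
Order: [(1, 10), (2, 12), (3, 3), (4, 3)]
Completion times:
  Priority 1, burst=10, C=10
  Priority 2, burst=12, C=22
  Priority 3, burst=3, C=25
  Priority 4, burst=3, C=28
Average turnaround = 85/4 = 21.25

21.25


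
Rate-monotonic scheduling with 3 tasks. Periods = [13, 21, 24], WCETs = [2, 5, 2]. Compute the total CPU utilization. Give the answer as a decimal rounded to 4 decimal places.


Compute individual utilizations (exact fractions):
  Task 1: C/T = 2/13 (approx. 0.1538)
  Task 2: C/T = 5/21 (approx. 0.2381)
  Task 3: C/T = 2/24 = 1/12 (approx. 0.0833)
Total utilization U = 2/13 + 5/21 + 1/12 = 173/364
Rounded to 4 decimal places: U = 0.4753
RM (Liu & Layland) bound for 3 tasks = 0.779763; compare with U = 173/364 (approx. 0.475275)
U <= bound, so schedulable by RM sufficient condition.

0.4753


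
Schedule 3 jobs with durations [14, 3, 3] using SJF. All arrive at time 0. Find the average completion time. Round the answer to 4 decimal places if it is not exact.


SJF order (ascending): [3, 3, 14]
Completion times:
  Job 1: burst=3, C=3
  Job 2: burst=3, C=6
  Job 3: burst=14, C=20
Average completion = 29/3 = 9.6667

9.6667


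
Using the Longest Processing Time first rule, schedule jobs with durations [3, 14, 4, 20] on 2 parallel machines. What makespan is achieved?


Sort jobs in decreasing order (LPT): [20, 14, 4, 3]
Assign each job to the least loaded machine:
  Machine 1: jobs [20], load = 20
  Machine 2: jobs [14, 4, 3], load = 21
Makespan = max load = 21

21


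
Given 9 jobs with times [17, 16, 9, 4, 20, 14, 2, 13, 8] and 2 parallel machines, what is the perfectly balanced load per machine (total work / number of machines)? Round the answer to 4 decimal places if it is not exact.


Total processing time = 17 + 16 + 9 + 4 + 20 + 14 + 2 + 13 + 8 = 103
Number of machines = 2
Ideal balanced load = 103 / 2 = 51.5

51.5


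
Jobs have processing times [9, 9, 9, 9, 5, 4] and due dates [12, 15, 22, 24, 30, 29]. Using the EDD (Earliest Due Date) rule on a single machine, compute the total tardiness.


Sort by due date (EDD order): [(9, 12), (9, 15), (9, 22), (9, 24), (4, 29), (5, 30)]
Compute completion times and tardiness:
  Job 1: p=9, d=12, C=9, tardiness=max(0,9-12)=0
  Job 2: p=9, d=15, C=18, tardiness=max(0,18-15)=3
  Job 3: p=9, d=22, C=27, tardiness=max(0,27-22)=5
  Job 4: p=9, d=24, C=36, tardiness=max(0,36-24)=12
  Job 5: p=4, d=29, C=40, tardiness=max(0,40-29)=11
  Job 6: p=5, d=30, C=45, tardiness=max(0,45-30)=15
Total tardiness = 46

46


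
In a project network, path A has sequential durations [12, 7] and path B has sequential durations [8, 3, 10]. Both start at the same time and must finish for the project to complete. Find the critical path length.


Path A total = 12 + 7 = 19
Path B total = 8 + 3 + 10 = 21
Critical path = longest path = max(19, 21) = 21

21


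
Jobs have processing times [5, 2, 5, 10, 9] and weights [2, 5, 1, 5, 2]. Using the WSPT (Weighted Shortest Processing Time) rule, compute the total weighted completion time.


Compute p/w ratios and sort ascending (WSPT): [(2, 5), (10, 5), (5, 2), (9, 2), (5, 1)]
Compute weighted completion times:
  Job (p=2,w=5): C=2, w*C=5*2=10
  Job (p=10,w=5): C=12, w*C=5*12=60
  Job (p=5,w=2): C=17, w*C=2*17=34
  Job (p=9,w=2): C=26, w*C=2*26=52
  Job (p=5,w=1): C=31, w*C=1*31=31
Total weighted completion time = 187

187


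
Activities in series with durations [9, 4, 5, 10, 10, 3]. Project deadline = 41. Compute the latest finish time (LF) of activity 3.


LF(activity 3) = deadline - sum of successor durations
Successors: activities 4 through 6 with durations [10, 10, 3]
Sum of successor durations = 23
LF = 41 - 23 = 18

18


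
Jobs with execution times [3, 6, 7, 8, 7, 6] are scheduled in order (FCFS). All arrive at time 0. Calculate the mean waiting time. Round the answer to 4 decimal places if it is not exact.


FCFS order (as given): [3, 6, 7, 8, 7, 6]
Waiting times:
  Job 1: wait = 0
  Job 2: wait = 3
  Job 3: wait = 9
  Job 4: wait = 16
  Job 5: wait = 24
  Job 6: wait = 31
Sum of waiting times = 83
Average waiting time = 83/6 = 13.8333

13.8333


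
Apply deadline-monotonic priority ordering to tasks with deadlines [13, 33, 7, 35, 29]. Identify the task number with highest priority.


Sort tasks by relative deadline (ascending):
  Task 3: deadline = 7
  Task 1: deadline = 13
  Task 5: deadline = 29
  Task 2: deadline = 33
  Task 4: deadline = 35
Priority order (highest first): [3, 1, 5, 2, 4]
Highest priority task = 3

3


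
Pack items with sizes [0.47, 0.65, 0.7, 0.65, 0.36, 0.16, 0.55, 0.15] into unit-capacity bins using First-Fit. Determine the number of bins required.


Place items sequentially using First-Fit:
  Item 0.47 -> new Bin 1
  Item 0.65 -> new Bin 2
  Item 0.7 -> new Bin 3
  Item 0.65 -> new Bin 4
  Item 0.36 -> Bin 1 (now 0.83)
  Item 0.16 -> Bin 1 (now 0.99)
  Item 0.55 -> new Bin 5
  Item 0.15 -> Bin 2 (now 0.8)
Total bins used = 5

5


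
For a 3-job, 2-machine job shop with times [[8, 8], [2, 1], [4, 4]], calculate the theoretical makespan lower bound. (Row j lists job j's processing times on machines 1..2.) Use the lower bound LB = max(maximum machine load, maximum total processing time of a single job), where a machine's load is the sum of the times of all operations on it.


Machine loads:
  Machine 1: 8 + 2 + 4 = 14
  Machine 2: 8 + 1 + 4 = 13
Max machine load = 14
Job totals:
  Job 1: 16
  Job 2: 3
  Job 3: 8
Max job total = 16
Lower bound = max(14, 16) = 16

16


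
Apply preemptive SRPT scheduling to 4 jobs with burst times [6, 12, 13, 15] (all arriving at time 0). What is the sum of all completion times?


Since all jobs arrive at t=0, SRPT equals SPT ordering.
SPT order: [6, 12, 13, 15]
Completion times:
  Job 1: p=6, C=6
  Job 2: p=12, C=18
  Job 3: p=13, C=31
  Job 4: p=15, C=46
Total completion time = 6 + 18 + 31 + 46 = 101

101


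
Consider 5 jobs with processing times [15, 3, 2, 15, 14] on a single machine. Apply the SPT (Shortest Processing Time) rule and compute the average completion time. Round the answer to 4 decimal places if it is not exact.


Sort jobs by processing time (SPT order): [2, 3, 14, 15, 15]
Compute completion times sequentially:
  Job 1: processing = 2, completes at 2
  Job 2: processing = 3, completes at 5
  Job 3: processing = 14, completes at 19
  Job 4: processing = 15, completes at 34
  Job 5: processing = 15, completes at 49
Sum of completion times = 109
Average completion time = 109/5 = 21.8

21.8


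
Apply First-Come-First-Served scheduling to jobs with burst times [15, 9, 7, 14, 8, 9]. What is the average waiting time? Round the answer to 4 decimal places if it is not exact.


FCFS order (as given): [15, 9, 7, 14, 8, 9]
Waiting times:
  Job 1: wait = 0
  Job 2: wait = 15
  Job 3: wait = 24
  Job 4: wait = 31
  Job 5: wait = 45
  Job 6: wait = 53
Sum of waiting times = 168
Average waiting time = 168/6 = 28.0

28.0


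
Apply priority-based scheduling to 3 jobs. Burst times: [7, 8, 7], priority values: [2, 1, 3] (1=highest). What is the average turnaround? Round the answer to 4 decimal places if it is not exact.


Sort by priority (ascending = highest first):
Order: [(1, 8), (2, 7), (3, 7)]
Completion times:
  Priority 1, burst=8, C=8
  Priority 2, burst=7, C=15
  Priority 3, burst=7, C=22
Average turnaround = 45/3 = 15.0

15.0


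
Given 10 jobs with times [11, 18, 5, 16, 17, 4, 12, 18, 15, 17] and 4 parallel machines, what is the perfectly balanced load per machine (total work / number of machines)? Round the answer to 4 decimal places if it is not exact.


Total processing time = 11 + 18 + 5 + 16 + 17 + 4 + 12 + 18 + 15 + 17 = 133
Number of machines = 4
Ideal balanced load = 133 / 4 = 33.25

33.25


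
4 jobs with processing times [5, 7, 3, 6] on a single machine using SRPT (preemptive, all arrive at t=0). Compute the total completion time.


Since all jobs arrive at t=0, SRPT equals SPT ordering.
SPT order: [3, 5, 6, 7]
Completion times:
  Job 1: p=3, C=3
  Job 2: p=5, C=8
  Job 3: p=6, C=14
  Job 4: p=7, C=21
Total completion time = 3 + 8 + 14 + 21 = 46

46


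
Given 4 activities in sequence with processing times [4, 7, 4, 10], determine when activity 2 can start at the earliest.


Activity 2 starts after activities 1 through 1 complete.
Predecessor durations: [4]
ES = 4 = 4

4


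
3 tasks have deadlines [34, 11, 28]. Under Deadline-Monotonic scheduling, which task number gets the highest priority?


Sort tasks by relative deadline (ascending):
  Task 2: deadline = 11
  Task 3: deadline = 28
  Task 1: deadline = 34
Priority order (highest first): [2, 3, 1]
Highest priority task = 2

2


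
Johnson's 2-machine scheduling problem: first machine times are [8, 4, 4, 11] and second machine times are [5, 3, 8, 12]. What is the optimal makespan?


Apply Johnson's rule:
  Group 1 (a <= b): [(3, 4, 8), (4, 11, 12)]
  Group 2 (a > b): [(1, 8, 5), (2, 4, 3)]
Optimal job order: [3, 4, 1, 2]
Schedule:
  Job 3: M1 done at 4, M2 done at 12
  Job 4: M1 done at 15, M2 done at 27
  Job 1: M1 done at 23, M2 done at 32
  Job 2: M1 done at 27, M2 done at 35
Makespan = 35

35


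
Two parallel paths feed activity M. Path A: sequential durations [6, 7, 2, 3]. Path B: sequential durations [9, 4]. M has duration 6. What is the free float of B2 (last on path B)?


ES(B2) = sum of predecessors on chain B = 9
EF(B2) = ES + duration = 9 + 4 = 13
Successor of B2 is M. ES(M) = max(sum(A), sum(B)) = max(18, 13) = 18
Free float = ES(successor) - EF(current) = 18 - 13 = 5

5


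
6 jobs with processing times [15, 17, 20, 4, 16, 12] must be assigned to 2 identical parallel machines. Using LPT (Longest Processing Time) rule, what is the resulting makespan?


Sort jobs in decreasing order (LPT): [20, 17, 16, 15, 12, 4]
Assign each job to the least loaded machine:
  Machine 1: jobs [20, 15, 4], load = 39
  Machine 2: jobs [17, 16, 12], load = 45
Makespan = max load = 45

45


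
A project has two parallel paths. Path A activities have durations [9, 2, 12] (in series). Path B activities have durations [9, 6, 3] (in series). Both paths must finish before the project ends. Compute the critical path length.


Path A total = 9 + 2 + 12 = 23
Path B total = 9 + 6 + 3 = 18
Critical path = longest path = max(23, 18) = 23

23


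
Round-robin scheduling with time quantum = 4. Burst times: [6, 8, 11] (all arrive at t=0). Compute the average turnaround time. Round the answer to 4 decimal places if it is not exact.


Time quantum = 4
Execution trace:
  J1 runs 4 units, time = 4
  J2 runs 4 units, time = 8
  J3 runs 4 units, time = 12
  J1 runs 2 units, time = 14
  J2 runs 4 units, time = 18
  J3 runs 4 units, time = 22
  J3 runs 3 units, time = 25
Finish times: [14, 18, 25]
Average turnaround = 57/3 = 19.0

19.0


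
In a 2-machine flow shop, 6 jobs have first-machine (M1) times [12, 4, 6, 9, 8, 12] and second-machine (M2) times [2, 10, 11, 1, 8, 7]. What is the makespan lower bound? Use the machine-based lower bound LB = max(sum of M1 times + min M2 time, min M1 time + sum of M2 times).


LB1 = sum(M1 times) + min(M2 times) = 51 + 1 = 52
LB2 = min(M1 times) + sum(M2 times) = 4 + 39 = 43
Lower bound = max(LB1, LB2) = max(52, 43) = 52

52


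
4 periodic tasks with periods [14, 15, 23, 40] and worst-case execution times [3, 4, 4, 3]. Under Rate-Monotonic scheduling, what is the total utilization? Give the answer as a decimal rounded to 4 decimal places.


Compute individual utilizations (exact fractions):
  Task 1: C/T = 3/14 (approx. 0.2143)
  Task 2: C/T = 4/15 (approx. 0.2667)
  Task 3: C/T = 4/23 (approx. 0.1739)
  Task 4: C/T = 3/40 (approx. 0.075)
Total utilization U = 3/14 + 4/15 + 4/23 + 3/40 = 14101/19320
Rounded to 4 decimal places: U = 0.7299
RM (Liu & Layland) bound for 4 tasks = 0.756828; compare with U = 14101/19320 (approx. 0.729865)
U <= bound, so schedulable by RM sufficient condition.

0.7299


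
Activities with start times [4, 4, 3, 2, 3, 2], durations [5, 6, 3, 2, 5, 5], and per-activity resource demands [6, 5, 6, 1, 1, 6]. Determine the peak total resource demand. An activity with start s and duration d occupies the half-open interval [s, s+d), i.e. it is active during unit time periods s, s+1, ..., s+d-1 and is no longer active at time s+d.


Each activity i is active on [start_i, start_i + duration_i).
Compute total resource usage per time slot:
  t=0: active resources = [], total = 0
  t=1: active resources = [], total = 0
  t=2: active resources = [1, 6], total = 7
  t=3: active resources = [6, 1, 1, 6], total = 14
  t=4: active resources = [6, 5, 6, 1, 6], total = 24
  t=5: active resources = [6, 5, 6, 1, 6], total = 24
  t=6: active resources = [6, 5, 1, 6], total = 18
  t=7: active resources = [6, 5, 1], total = 12
  t=8: active resources = [6, 5], total = 11
  t=9: active resources = [5], total = 5
Peak resource demand = 24

24


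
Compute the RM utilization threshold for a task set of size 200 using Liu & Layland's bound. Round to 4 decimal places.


Compute 2^(1/200) = 1.0034717485
Subtract 1: 1.0034717485 - 1 = 0.0034717485
Multiply by n: 200 * 0.0034717485 = 0.6943497000
Round to 4 dp: 0.6943

0.6943


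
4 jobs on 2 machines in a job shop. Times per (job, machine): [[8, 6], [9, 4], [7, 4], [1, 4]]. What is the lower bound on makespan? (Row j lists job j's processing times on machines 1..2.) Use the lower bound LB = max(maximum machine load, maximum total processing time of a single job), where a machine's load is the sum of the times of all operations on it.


Machine loads:
  Machine 1: 8 + 9 + 7 + 1 = 25
  Machine 2: 6 + 4 + 4 + 4 = 18
Max machine load = 25
Job totals:
  Job 1: 14
  Job 2: 13
  Job 3: 11
  Job 4: 5
Max job total = 14
Lower bound = max(25, 14) = 25

25


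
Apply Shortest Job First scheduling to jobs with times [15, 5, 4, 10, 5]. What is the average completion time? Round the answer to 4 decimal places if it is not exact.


SJF order (ascending): [4, 5, 5, 10, 15]
Completion times:
  Job 1: burst=4, C=4
  Job 2: burst=5, C=9
  Job 3: burst=5, C=14
  Job 4: burst=10, C=24
  Job 5: burst=15, C=39
Average completion = 90/5 = 18.0

18.0


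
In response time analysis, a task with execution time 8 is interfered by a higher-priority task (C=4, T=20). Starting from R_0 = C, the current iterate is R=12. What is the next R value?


R_next = C + ceil(R_prev / T_hp) * C_hp
ceil(12 / 20) = ceil(0.6) = 1
Interference = 1 * 4 = 4
R_next = 8 + 4 = 12
R_next = R_prev, so the iteration has converged (response time = 12).

12


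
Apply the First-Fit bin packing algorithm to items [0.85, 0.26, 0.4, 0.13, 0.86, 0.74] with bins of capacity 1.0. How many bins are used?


Place items sequentially using First-Fit:
  Item 0.85 -> new Bin 1
  Item 0.26 -> new Bin 2
  Item 0.4 -> Bin 2 (now 0.66)
  Item 0.13 -> Bin 1 (now 0.98)
  Item 0.86 -> new Bin 3
  Item 0.74 -> new Bin 4
Total bins used = 4

4


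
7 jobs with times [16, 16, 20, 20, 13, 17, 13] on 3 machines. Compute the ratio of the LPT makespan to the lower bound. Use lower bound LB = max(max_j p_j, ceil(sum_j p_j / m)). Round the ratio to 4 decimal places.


LPT order: [20, 20, 17, 16, 16, 13, 13]
Machine loads after assignment: [36, 46, 33]
LPT makespan = 46
Lower bound = max(max_job, ceil(total/3)) = max(20, 39) = 39
Ratio = 46 / 39 = 1.1795

1.1795


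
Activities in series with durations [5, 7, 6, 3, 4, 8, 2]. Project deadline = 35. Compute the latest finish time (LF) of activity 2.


LF(activity 2) = deadline - sum of successor durations
Successors: activities 3 through 7 with durations [6, 3, 4, 8, 2]
Sum of successor durations = 23
LF = 35 - 23 = 12

12


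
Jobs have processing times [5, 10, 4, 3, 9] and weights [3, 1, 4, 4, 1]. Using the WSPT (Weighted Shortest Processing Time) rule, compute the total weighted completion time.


Compute p/w ratios and sort ascending (WSPT): [(3, 4), (4, 4), (5, 3), (9, 1), (10, 1)]
Compute weighted completion times:
  Job (p=3,w=4): C=3, w*C=4*3=12
  Job (p=4,w=4): C=7, w*C=4*7=28
  Job (p=5,w=3): C=12, w*C=3*12=36
  Job (p=9,w=1): C=21, w*C=1*21=21
  Job (p=10,w=1): C=31, w*C=1*31=31
Total weighted completion time = 128

128


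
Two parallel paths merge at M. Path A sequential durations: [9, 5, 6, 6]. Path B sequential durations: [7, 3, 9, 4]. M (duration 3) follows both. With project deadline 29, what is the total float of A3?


Forward pass: ES(A3) = sum of predecessors on chain A = 14
EF = ES + duration = 14 + 6 = 20
Backward pass: LF(M) = deadline = 29; LS(M) = 29 - 3 = 26
LF(A3) = LS(M) - sum(successors on chain A) = 26 - 6 = 20
LS = LF - duration = 20 - 6 = 14
Total float = LS - ES = 14 - 14 = 0

0


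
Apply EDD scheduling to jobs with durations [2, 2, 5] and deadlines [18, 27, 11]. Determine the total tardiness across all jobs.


Sort by due date (EDD order): [(5, 11), (2, 18), (2, 27)]
Compute completion times and tardiness:
  Job 1: p=5, d=11, C=5, tardiness=max(0,5-11)=0
  Job 2: p=2, d=18, C=7, tardiness=max(0,7-18)=0
  Job 3: p=2, d=27, C=9, tardiness=max(0,9-27)=0
Total tardiness = 0

0


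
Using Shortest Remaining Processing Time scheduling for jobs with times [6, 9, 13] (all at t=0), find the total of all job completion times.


Since all jobs arrive at t=0, SRPT equals SPT ordering.
SPT order: [6, 9, 13]
Completion times:
  Job 1: p=6, C=6
  Job 2: p=9, C=15
  Job 3: p=13, C=28
Total completion time = 6 + 15 + 28 = 49

49


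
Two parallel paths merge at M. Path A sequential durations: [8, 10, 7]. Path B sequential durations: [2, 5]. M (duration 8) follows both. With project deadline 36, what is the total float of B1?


Forward pass: ES(B1) = sum of predecessors on chain B = 0
EF = ES + duration = 0 + 2 = 2
Backward pass: LF(M) = deadline = 36; LS(M) = 36 - 8 = 28
LF(B1) = LS(M) - sum(successors on chain B) = 28 - 5 = 23
LS = LF - duration = 23 - 2 = 21
Total float = LS - ES = 21 - 0 = 21

21


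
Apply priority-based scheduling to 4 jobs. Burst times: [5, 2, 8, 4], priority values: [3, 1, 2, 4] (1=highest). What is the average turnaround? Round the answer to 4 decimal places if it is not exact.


Sort by priority (ascending = highest first):
Order: [(1, 2), (2, 8), (3, 5), (4, 4)]
Completion times:
  Priority 1, burst=2, C=2
  Priority 2, burst=8, C=10
  Priority 3, burst=5, C=15
  Priority 4, burst=4, C=19
Average turnaround = 46/4 = 11.5

11.5


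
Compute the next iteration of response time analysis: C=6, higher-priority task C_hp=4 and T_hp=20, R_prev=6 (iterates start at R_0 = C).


R_next = C + ceil(R_prev / T_hp) * C_hp
ceil(6 / 20) = ceil(0.3) = 1
Interference = 1 * 4 = 4
R_next = 6 + 4 = 10

10


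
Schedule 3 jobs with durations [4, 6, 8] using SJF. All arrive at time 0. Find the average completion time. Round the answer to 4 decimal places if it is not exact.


SJF order (ascending): [4, 6, 8]
Completion times:
  Job 1: burst=4, C=4
  Job 2: burst=6, C=10
  Job 3: burst=8, C=18
Average completion = 32/3 = 10.6667

10.6667


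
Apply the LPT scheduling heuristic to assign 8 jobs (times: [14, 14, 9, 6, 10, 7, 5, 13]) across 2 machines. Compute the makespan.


Sort jobs in decreasing order (LPT): [14, 14, 13, 10, 9, 7, 6, 5]
Assign each job to the least loaded machine:
  Machine 1: jobs [14, 13, 7, 5], load = 39
  Machine 2: jobs [14, 10, 9, 6], load = 39
Makespan = max load = 39

39


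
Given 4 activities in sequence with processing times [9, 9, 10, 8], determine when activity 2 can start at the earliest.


Activity 2 starts after activities 1 through 1 complete.
Predecessor durations: [9]
ES = 9 = 9

9


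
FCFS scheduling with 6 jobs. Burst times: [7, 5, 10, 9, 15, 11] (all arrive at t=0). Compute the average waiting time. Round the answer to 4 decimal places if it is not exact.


FCFS order (as given): [7, 5, 10, 9, 15, 11]
Waiting times:
  Job 1: wait = 0
  Job 2: wait = 7
  Job 3: wait = 12
  Job 4: wait = 22
  Job 5: wait = 31
  Job 6: wait = 46
Sum of waiting times = 118
Average waiting time = 118/6 = 19.6667

19.6667


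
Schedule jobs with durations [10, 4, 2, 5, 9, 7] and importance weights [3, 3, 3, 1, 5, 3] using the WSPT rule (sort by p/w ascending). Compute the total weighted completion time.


Compute p/w ratios and sort ascending (WSPT): [(2, 3), (4, 3), (9, 5), (7, 3), (10, 3), (5, 1)]
Compute weighted completion times:
  Job (p=2,w=3): C=2, w*C=3*2=6
  Job (p=4,w=3): C=6, w*C=3*6=18
  Job (p=9,w=5): C=15, w*C=5*15=75
  Job (p=7,w=3): C=22, w*C=3*22=66
  Job (p=10,w=3): C=32, w*C=3*32=96
  Job (p=5,w=1): C=37, w*C=1*37=37
Total weighted completion time = 298

298


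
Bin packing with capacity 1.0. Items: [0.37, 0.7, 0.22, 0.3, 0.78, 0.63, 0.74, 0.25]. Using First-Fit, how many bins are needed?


Place items sequentially using First-Fit:
  Item 0.37 -> new Bin 1
  Item 0.7 -> new Bin 2
  Item 0.22 -> Bin 1 (now 0.59)
  Item 0.3 -> Bin 1 (now 0.89)
  Item 0.78 -> new Bin 3
  Item 0.63 -> new Bin 4
  Item 0.74 -> new Bin 5
  Item 0.25 -> Bin 2 (now 0.95)
Total bins used = 5

5


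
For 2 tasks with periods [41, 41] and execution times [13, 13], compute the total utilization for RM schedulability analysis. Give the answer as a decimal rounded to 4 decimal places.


Compute individual utilizations (exact fractions):
  Task 1: C/T = 13/41 (approx. 0.3171)
  Task 2: C/T = 13/41 (approx. 0.3171)
Total utilization U = 13/41 + 13/41 = 26/41
Rounded to 4 decimal places: U = 0.6341
RM (Liu & Layland) bound for 2 tasks = 0.828427; compare with U = 26/41 (approx. 0.634146)
U <= bound, so schedulable by RM sufficient condition.

0.6341


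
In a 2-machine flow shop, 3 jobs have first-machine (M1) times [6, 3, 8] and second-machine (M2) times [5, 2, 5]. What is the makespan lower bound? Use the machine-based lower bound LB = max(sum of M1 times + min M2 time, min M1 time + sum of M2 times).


LB1 = sum(M1 times) + min(M2 times) = 17 + 2 = 19
LB2 = min(M1 times) + sum(M2 times) = 3 + 12 = 15
Lower bound = max(LB1, LB2) = max(19, 15) = 19

19


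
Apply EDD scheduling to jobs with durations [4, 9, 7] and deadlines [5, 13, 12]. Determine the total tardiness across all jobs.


Sort by due date (EDD order): [(4, 5), (7, 12), (9, 13)]
Compute completion times and tardiness:
  Job 1: p=4, d=5, C=4, tardiness=max(0,4-5)=0
  Job 2: p=7, d=12, C=11, tardiness=max(0,11-12)=0
  Job 3: p=9, d=13, C=20, tardiness=max(0,20-13)=7
Total tardiness = 7

7


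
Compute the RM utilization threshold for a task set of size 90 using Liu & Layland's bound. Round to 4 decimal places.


Compute 2^(1/90) = 1.0077313692
Subtract 1: 1.0077313692 - 1 = 0.0077313692
Multiply by n: 90 * 0.0077313692 = 0.6958232280
Round to 4 dp: 0.6958

0.6958


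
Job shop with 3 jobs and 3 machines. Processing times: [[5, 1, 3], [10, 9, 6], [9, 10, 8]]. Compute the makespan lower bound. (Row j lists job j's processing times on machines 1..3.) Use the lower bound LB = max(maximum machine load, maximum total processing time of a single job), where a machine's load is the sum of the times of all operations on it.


Machine loads:
  Machine 1: 5 + 10 + 9 = 24
  Machine 2: 1 + 9 + 10 = 20
  Machine 3: 3 + 6 + 8 = 17
Max machine load = 24
Job totals:
  Job 1: 9
  Job 2: 25
  Job 3: 27
Max job total = 27
Lower bound = max(24, 27) = 27

27


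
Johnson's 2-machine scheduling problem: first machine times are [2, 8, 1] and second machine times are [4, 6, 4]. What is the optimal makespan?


Apply Johnson's rule:
  Group 1 (a <= b): [(3, 1, 4), (1, 2, 4)]
  Group 2 (a > b): [(2, 8, 6)]
Optimal job order: [3, 1, 2]
Schedule:
  Job 3: M1 done at 1, M2 done at 5
  Job 1: M1 done at 3, M2 done at 9
  Job 2: M1 done at 11, M2 done at 17
Makespan = 17

17


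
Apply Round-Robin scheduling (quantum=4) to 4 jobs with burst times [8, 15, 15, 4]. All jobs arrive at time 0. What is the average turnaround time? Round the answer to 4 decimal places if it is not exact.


Time quantum = 4
Execution trace:
  J1 runs 4 units, time = 4
  J2 runs 4 units, time = 8
  J3 runs 4 units, time = 12
  J4 runs 4 units, time = 16
  J1 runs 4 units, time = 20
  J2 runs 4 units, time = 24
  J3 runs 4 units, time = 28
  J2 runs 4 units, time = 32
  J3 runs 4 units, time = 36
  J2 runs 3 units, time = 39
  J3 runs 3 units, time = 42
Finish times: [20, 39, 42, 16]
Average turnaround = 117/4 = 29.25

29.25


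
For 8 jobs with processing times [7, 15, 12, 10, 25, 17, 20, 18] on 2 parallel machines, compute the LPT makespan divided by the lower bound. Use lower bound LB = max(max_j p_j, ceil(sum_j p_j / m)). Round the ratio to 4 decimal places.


LPT order: [25, 20, 18, 17, 15, 12, 10, 7]
Machine loads after assignment: [61, 63]
LPT makespan = 63
Lower bound = max(max_job, ceil(total/2)) = max(25, 62) = 62
Ratio = 63 / 62 = 1.0161

1.0161


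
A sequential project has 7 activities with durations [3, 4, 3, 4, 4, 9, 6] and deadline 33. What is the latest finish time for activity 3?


LF(activity 3) = deadline - sum of successor durations
Successors: activities 4 through 7 with durations [4, 4, 9, 6]
Sum of successor durations = 23
LF = 33 - 23 = 10

10


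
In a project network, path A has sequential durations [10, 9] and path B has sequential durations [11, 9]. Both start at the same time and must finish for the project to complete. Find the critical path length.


Path A total = 10 + 9 = 19
Path B total = 11 + 9 = 20
Critical path = longest path = max(19, 20) = 20

20


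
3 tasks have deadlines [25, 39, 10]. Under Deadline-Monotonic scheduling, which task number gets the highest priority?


Sort tasks by relative deadline (ascending):
  Task 3: deadline = 10
  Task 1: deadline = 25
  Task 2: deadline = 39
Priority order (highest first): [3, 1, 2]
Highest priority task = 3

3


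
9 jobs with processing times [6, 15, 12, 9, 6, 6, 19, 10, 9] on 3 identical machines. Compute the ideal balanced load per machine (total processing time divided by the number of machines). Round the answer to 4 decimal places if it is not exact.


Total processing time = 6 + 15 + 12 + 9 + 6 + 6 + 19 + 10 + 9 = 92
Number of machines = 3
Ideal balanced load = 92 / 3 = 30.6667

30.6667


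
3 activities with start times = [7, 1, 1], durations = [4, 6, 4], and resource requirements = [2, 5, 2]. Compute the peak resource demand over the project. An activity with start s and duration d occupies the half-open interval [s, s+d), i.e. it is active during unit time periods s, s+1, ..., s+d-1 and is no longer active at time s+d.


Each activity i is active on [start_i, start_i + duration_i).
Compute total resource usage per time slot:
  t=0: active resources = [], total = 0
  t=1: active resources = [5, 2], total = 7
  t=2: active resources = [5, 2], total = 7
  t=3: active resources = [5, 2], total = 7
  t=4: active resources = [5, 2], total = 7
  t=5: active resources = [5], total = 5
  t=6: active resources = [5], total = 5
  t=7: active resources = [2], total = 2
  t=8: active resources = [2], total = 2
  t=9: active resources = [2], total = 2
  t=10: active resources = [2], total = 2
Peak resource demand = 7

7


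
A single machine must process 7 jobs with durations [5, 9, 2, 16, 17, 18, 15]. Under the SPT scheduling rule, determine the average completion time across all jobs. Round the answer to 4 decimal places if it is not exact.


Sort jobs by processing time (SPT order): [2, 5, 9, 15, 16, 17, 18]
Compute completion times sequentially:
  Job 1: processing = 2, completes at 2
  Job 2: processing = 5, completes at 7
  Job 3: processing = 9, completes at 16
  Job 4: processing = 15, completes at 31
  Job 5: processing = 16, completes at 47
  Job 6: processing = 17, completes at 64
  Job 7: processing = 18, completes at 82
Sum of completion times = 249
Average completion time = 249/7 = 35.5714

35.5714


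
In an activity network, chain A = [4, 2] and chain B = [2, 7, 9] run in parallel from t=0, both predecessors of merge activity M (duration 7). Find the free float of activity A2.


ES(A2) = sum of predecessors on chain A = 4
EF(A2) = ES + duration = 4 + 2 = 6
Successor of A2 is M. ES(M) = max(sum(A), sum(B)) = max(6, 18) = 18
Free float = ES(successor) - EF(current) = 18 - 6 = 12

12


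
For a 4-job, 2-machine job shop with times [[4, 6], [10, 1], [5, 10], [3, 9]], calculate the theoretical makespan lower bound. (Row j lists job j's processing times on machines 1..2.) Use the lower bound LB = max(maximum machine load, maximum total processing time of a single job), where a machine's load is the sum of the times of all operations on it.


Machine loads:
  Machine 1: 4 + 10 + 5 + 3 = 22
  Machine 2: 6 + 1 + 10 + 9 = 26
Max machine load = 26
Job totals:
  Job 1: 10
  Job 2: 11
  Job 3: 15
  Job 4: 12
Max job total = 15
Lower bound = max(26, 15) = 26

26


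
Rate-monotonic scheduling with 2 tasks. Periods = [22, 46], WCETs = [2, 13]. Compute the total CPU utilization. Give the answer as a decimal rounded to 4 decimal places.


Compute individual utilizations (exact fractions):
  Task 1: C/T = 2/22 = 1/11 (approx. 0.0909)
  Task 2: C/T = 13/46 (approx. 0.2826)
Total utilization U = 1/11 + 13/46 = 189/506
Rounded to 4 decimal places: U = 0.3735
RM (Liu & Layland) bound for 2 tasks = 0.828427; compare with U = 189/506 (approx. 0.373518)
U <= bound, so schedulable by RM sufficient condition.

0.3735


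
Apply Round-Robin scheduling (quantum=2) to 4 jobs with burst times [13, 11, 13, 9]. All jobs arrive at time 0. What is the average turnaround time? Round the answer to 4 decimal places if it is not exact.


Time quantum = 2
Execution trace:
  J1 runs 2 units, time = 2
  J2 runs 2 units, time = 4
  J3 runs 2 units, time = 6
  J4 runs 2 units, time = 8
  J1 runs 2 units, time = 10
  J2 runs 2 units, time = 12
  J3 runs 2 units, time = 14
  J4 runs 2 units, time = 16
  J1 runs 2 units, time = 18
  J2 runs 2 units, time = 20
  J3 runs 2 units, time = 22
  J4 runs 2 units, time = 24
  J1 runs 2 units, time = 26
  J2 runs 2 units, time = 28
  J3 runs 2 units, time = 30
  J4 runs 2 units, time = 32
  J1 runs 2 units, time = 34
  J2 runs 2 units, time = 36
  J3 runs 2 units, time = 38
  J4 runs 1 units, time = 39
  J1 runs 2 units, time = 41
  J2 runs 1 units, time = 42
  J3 runs 2 units, time = 44
  J1 runs 1 units, time = 45
  J3 runs 1 units, time = 46
Finish times: [45, 42, 46, 39]
Average turnaround = 172/4 = 43.0

43.0


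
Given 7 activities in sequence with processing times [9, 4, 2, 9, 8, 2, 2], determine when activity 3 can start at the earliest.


Activity 3 starts after activities 1 through 2 complete.
Predecessor durations: [9, 4]
ES = 9 + 4 = 13

13


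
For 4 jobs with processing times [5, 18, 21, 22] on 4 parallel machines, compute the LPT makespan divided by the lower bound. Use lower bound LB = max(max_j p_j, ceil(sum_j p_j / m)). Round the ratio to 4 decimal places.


LPT order: [22, 21, 18, 5]
Machine loads after assignment: [22, 21, 18, 5]
LPT makespan = 22
Lower bound = max(max_job, ceil(total/4)) = max(22, 17) = 22
Ratio = 22 / 22 = 1.0

1.0


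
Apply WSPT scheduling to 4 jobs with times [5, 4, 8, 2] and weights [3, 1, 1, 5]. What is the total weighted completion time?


Compute p/w ratios and sort ascending (WSPT): [(2, 5), (5, 3), (4, 1), (8, 1)]
Compute weighted completion times:
  Job (p=2,w=5): C=2, w*C=5*2=10
  Job (p=5,w=3): C=7, w*C=3*7=21
  Job (p=4,w=1): C=11, w*C=1*11=11
  Job (p=8,w=1): C=19, w*C=1*19=19
Total weighted completion time = 61

61


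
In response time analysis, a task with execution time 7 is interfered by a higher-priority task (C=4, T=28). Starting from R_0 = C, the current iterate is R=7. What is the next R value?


R_next = C + ceil(R_prev / T_hp) * C_hp
ceil(7 / 28) = ceil(0.25) = 1
Interference = 1 * 4 = 4
R_next = 7 + 4 = 11

11


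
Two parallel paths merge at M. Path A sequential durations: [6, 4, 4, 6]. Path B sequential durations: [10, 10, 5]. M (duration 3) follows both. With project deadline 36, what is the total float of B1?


Forward pass: ES(B1) = sum of predecessors on chain B = 0
EF = ES + duration = 0 + 10 = 10
Backward pass: LF(M) = deadline = 36; LS(M) = 36 - 3 = 33
LF(B1) = LS(M) - sum(successors on chain B) = 33 - 15 = 18
LS = LF - duration = 18 - 10 = 8
Total float = LS - ES = 8 - 0 = 8

8


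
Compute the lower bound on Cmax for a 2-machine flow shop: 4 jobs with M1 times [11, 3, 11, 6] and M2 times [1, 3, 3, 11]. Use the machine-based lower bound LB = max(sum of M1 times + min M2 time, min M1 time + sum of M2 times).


LB1 = sum(M1 times) + min(M2 times) = 31 + 1 = 32
LB2 = min(M1 times) + sum(M2 times) = 3 + 18 = 21
Lower bound = max(LB1, LB2) = max(32, 21) = 32

32


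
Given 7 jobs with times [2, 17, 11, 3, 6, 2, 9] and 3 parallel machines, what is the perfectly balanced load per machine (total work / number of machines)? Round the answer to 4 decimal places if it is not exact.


Total processing time = 2 + 17 + 11 + 3 + 6 + 2 + 9 = 50
Number of machines = 3
Ideal balanced load = 50 / 3 = 16.6667

16.6667


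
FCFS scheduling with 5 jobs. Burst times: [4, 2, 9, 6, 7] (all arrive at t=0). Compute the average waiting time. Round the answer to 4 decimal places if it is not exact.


FCFS order (as given): [4, 2, 9, 6, 7]
Waiting times:
  Job 1: wait = 0
  Job 2: wait = 4
  Job 3: wait = 6
  Job 4: wait = 15
  Job 5: wait = 21
Sum of waiting times = 46
Average waiting time = 46/5 = 9.2

9.2
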